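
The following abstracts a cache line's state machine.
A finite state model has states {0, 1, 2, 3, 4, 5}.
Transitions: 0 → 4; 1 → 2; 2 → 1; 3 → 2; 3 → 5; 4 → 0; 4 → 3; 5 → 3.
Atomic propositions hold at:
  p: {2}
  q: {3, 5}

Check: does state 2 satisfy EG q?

EG q: greatest fixpoint, start Z0 = {3, 5}, keep only states in Sat with some successor in Z. Already a fixed point.
Sat(EG q) = {3, 5}
2 ∉ Sat(EG q) = {3, 5}, so the formula does not hold at 2.

No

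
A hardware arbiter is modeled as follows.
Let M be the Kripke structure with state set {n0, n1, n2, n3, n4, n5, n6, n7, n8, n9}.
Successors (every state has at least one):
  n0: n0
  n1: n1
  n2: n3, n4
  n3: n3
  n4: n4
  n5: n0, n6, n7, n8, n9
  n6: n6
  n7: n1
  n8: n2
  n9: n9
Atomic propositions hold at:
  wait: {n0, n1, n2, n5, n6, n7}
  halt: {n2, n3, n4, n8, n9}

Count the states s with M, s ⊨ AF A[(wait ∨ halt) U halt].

5

Sat(wait ∨ halt) = {n0, n1, n2, n3, n4, n5, n6, n7, n8, n9}
A[(wait ∨ halt) U halt]: least fixpoint, start Z0 = Sat(halt) = {n2, n3, n4, n8, n9}, add states in Sat(wait ∨ halt) with every successor in Z. Already a fixed point.
Sat(A[(wait ∨ halt) U halt]) = {n2, n3, n4, n8, n9}
AF A[(wait ∨ halt) U halt]: least fixpoint, start Z0 = {n2, n3, n4, n8, n9}, add states with every successor in Z. Already a fixed point.
Sat(AF A[(wait ∨ halt) U halt]) = {n2, n3, n4, n8, n9}
|Sat(AF A[(wait ∨ halt) U halt])| = |{n2, n3, n4, n8, n9}| = 5.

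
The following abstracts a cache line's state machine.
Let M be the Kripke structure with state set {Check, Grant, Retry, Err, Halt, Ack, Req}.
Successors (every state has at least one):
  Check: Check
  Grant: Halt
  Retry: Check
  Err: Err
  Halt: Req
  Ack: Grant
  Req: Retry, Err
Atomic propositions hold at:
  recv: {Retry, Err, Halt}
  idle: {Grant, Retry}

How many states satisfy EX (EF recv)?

5

EF recv: least fixpoint, start Z0 = {Retry, Err, Halt}, add states with some successor in Z. Z1 = {Grant, Retry, Err, Halt, Req}; Z2 = {Grant, Retry, Err, Halt, Ack, Req}; fixed.
Sat(EF recv) = {Grant, Retry, Err, Halt, Ack, Req}
Sat(EX (EF recv)) = {s : some successor in {Grant, Retry, Err, Halt, Ack, Req}} = {Grant, Err, Halt, Ack, Req}
|Sat(EX (EF recv))| = |{Grant, Err, Halt, Ack, Req}| = 5.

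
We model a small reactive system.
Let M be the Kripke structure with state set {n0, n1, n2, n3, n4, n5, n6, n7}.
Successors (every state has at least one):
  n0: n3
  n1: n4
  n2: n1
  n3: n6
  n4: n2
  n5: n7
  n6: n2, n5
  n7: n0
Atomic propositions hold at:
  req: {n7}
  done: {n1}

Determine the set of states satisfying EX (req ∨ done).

Sat(req ∨ done) = {n1, n7}
Sat(EX (req ∨ done)) = {s : some successor in {n1, n7}} = {n2, n5}

{n2, n5}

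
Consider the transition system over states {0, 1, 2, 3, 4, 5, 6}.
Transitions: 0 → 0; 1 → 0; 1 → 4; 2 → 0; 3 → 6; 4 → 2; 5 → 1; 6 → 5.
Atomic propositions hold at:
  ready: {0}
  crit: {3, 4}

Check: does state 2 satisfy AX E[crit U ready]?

E[crit U ready]: least fixpoint, start Z0 = Sat(ready) = {0}, add states in Sat(crit) with some successor in Z. Already a fixed point.
Sat(E[crit U ready]) = {0}
Sat(AX E[crit U ready]) = {s : every successor in {0}} = {0, 2}
2 ∈ Sat(AX E[crit U ready]) = {0, 2}, so the formula holds at 2.

Yes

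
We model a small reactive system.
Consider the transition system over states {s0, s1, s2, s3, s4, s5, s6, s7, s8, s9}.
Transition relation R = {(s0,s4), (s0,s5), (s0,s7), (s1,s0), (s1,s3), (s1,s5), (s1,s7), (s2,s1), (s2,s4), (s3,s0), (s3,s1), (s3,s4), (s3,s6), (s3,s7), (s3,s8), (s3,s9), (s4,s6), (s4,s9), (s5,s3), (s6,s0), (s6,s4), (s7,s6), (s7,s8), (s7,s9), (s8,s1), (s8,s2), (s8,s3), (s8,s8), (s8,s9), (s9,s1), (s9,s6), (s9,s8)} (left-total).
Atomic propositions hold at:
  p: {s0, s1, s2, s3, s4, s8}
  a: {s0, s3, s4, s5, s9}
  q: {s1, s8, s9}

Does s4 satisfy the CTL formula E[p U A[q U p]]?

A[q U p]: least fixpoint, start Z0 = Sat(p) = {s0, s1, s2, s3, s4, s8}, add states in Sat(q) with every successor in Z. Already a fixed point.
Sat(A[q U p]) = {s0, s1, s2, s3, s4, s8}
E[p U A[q U p]]: least fixpoint, start Z0 = Sat(A[q U p]) = {s0, s1, s2, s3, s4, s8}, add states in Sat(p) with some successor in Z. Already a fixed point.
Sat(E[p U A[q U p]]) = {s0, s1, s2, s3, s4, s8}
s4 ∈ Sat(E[p U A[q U p]]) = {s0, s1, s2, s3, s4, s8}, so the formula holds at s4.

Yes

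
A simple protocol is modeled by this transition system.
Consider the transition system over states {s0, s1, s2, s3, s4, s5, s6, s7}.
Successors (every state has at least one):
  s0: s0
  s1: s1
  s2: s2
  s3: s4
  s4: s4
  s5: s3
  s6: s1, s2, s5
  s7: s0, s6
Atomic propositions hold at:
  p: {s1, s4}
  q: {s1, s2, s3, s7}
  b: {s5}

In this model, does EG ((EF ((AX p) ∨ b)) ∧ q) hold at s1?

Sat(AX p) = {s : every successor in {s1, s4}} = {s1, s3, s4}
Sat((AX p) ∨ b) = {s1, s3, s4, s5}
EF ((AX p) ∨ b): least fixpoint, start Z0 = {s1, s3, s4, s5}, add states with some successor in Z. Z1 = {s1, s3, s4, s5, s6}; Z2 = {s1, s3, s4, s5, s6, s7}; fixed.
Sat(EF ((AX p) ∨ b)) = {s1, s3, s4, s5, s6, s7}
Sat((EF ((AX p) ∨ b)) ∧ q) = {s1, s3, s7}
EG ((EF ((AX p) ∨ b)) ∧ q): greatest fixpoint, start Z0 = {s1, s3, s7}, keep only states in Sat with some successor in Z. Z1 = {s1}; fixed.
Sat(EG ((EF ((AX p) ∨ b)) ∧ q)) = {s1}
s1 ∈ Sat(EG ((EF ((AX p) ∨ b)) ∧ q)) = {s1}, so the formula holds at s1.

Yes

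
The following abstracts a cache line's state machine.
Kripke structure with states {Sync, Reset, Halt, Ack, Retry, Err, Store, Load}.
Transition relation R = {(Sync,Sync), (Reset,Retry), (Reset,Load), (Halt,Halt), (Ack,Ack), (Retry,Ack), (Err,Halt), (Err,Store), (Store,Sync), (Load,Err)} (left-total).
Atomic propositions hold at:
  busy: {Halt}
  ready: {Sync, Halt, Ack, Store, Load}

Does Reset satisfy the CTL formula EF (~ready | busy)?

Sat(~ready) = {Reset, Retry, Err}
Sat(~ready | busy) = {Reset, Halt, Retry, Err}
EF (~ready | busy): least fixpoint, start Z0 = {Reset, Halt, Retry, Err}, add states with some successor in Z. Z1 = {Reset, Halt, Retry, Err, Load}; fixed.
Sat(EF (~ready | busy)) = {Reset, Halt, Retry, Err, Load}
Reset ∈ Sat(EF (~ready | busy)) = {Reset, Halt, Retry, Err, Load}, so the formula holds at Reset.

Yes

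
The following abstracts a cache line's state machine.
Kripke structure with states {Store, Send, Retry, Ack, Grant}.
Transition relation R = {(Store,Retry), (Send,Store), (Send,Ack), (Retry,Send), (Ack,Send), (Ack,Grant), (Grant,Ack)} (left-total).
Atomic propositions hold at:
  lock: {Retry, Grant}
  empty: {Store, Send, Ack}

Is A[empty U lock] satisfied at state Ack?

No

A[empty U lock]: least fixpoint, start Z0 = Sat(lock) = {Retry, Grant}, add states in Sat(empty) with every successor in Z. Z1 = {Store, Retry, Grant}; fixed.
Sat(A[empty U lock]) = {Store, Retry, Grant}
Ack ∉ Sat(A[empty U lock]) = {Store, Retry, Grant}, so the formula does not hold at Ack.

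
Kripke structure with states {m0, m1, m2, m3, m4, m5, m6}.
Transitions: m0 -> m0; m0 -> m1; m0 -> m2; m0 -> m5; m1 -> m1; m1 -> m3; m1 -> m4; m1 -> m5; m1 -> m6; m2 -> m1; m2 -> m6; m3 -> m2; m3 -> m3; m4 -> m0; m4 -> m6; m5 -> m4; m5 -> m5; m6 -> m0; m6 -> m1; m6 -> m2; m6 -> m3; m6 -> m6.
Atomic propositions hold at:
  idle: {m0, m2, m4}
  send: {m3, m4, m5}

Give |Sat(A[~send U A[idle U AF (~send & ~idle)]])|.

3

Sat(~send) = {m0, m1, m2, m6}
Sat(~idle) = {m1, m3, m5, m6}
Sat(~send & ~idle) = {m1, m6}
AF (~send & ~idle): least fixpoint, start Z0 = {m1, m6}, add states with every successor in Z. Z1 = {m1, m2, m6}; fixed.
Sat(AF (~send & ~idle)) = {m1, m2, m6}
A[idle U AF (~send & ~idle)]: least fixpoint, start Z0 = Sat(AF (~send & ~idle)) = {m1, m2, m6}, add states in Sat(idle) with every successor in Z. Already a fixed point.
Sat(A[idle U AF (~send & ~idle)]) = {m1, m2, m6}
A[~send U A[idle U AF (~send & ~idle)]]: least fixpoint, start Z0 = Sat(A[idle U AF (~send & ~idle)]) = {m1, m2, m6}, add states in Sat(~send) with every successor in Z. Already a fixed point.
Sat(A[~send U A[idle U AF (~send & ~idle)]]) = {m1, m2, m6}
|Sat(A[~send U A[idle U AF (~send & ~idle)]])| = |{m1, m2, m6}| = 3.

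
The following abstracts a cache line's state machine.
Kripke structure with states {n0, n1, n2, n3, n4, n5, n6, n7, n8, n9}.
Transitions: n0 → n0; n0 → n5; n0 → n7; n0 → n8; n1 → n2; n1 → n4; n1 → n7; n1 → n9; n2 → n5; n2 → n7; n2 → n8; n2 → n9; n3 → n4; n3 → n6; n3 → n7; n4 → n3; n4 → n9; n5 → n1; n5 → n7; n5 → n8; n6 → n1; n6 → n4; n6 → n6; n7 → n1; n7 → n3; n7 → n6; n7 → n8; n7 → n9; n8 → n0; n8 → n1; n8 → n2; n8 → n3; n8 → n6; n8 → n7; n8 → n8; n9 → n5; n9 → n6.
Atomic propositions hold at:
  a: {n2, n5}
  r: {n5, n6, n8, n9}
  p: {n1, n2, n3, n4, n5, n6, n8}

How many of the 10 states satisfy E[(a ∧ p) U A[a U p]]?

Sat(a ∧ p) = {n2, n5}
A[a U p]: least fixpoint, start Z0 = Sat(p) = {n1, n2, n3, n4, n5, n6, n8}, add states in Sat(a) with every successor in Z. Already a fixed point.
Sat(A[a U p]) = {n1, n2, n3, n4, n5, n6, n8}
E[(a ∧ p) U A[a U p]]: least fixpoint, start Z0 = Sat(A[a U p]) = {n1, n2, n3, n4, n5, n6, n8}, add states in Sat(a ∧ p) with some successor in Z. Already a fixed point.
Sat(E[(a ∧ p) U A[a U p]]) = {n1, n2, n3, n4, n5, n6, n8}
|Sat(E[(a ∧ p) U A[a U p]])| = |{n1, n2, n3, n4, n5, n6, n8}| = 7.

7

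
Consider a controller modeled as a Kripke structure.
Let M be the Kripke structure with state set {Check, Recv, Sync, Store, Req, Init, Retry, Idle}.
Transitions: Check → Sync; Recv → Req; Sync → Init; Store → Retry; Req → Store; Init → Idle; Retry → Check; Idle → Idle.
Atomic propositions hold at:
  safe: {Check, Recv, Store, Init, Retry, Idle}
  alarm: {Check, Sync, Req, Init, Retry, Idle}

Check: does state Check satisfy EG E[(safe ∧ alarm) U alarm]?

Sat(safe ∧ alarm) = {Check, Init, Retry, Idle}
E[(safe ∧ alarm) U alarm]: least fixpoint, start Z0 = Sat(alarm) = {Check, Sync, Req, Init, Retry, Idle}, add states in Sat(safe ∧ alarm) with some successor in Z. Already a fixed point.
Sat(E[(safe ∧ alarm) U alarm]) = {Check, Sync, Req, Init, Retry, Idle}
EG E[(safe ∧ alarm) U alarm]: greatest fixpoint, start Z0 = {Check, Sync, Req, Init, Retry, Idle}, keep only states in Sat with some successor in Z. Z1 = {Check, Sync, Init, Retry, Idle}; fixed.
Sat(EG E[(safe ∧ alarm) U alarm]) = {Check, Sync, Init, Retry, Idle}
Check ∈ Sat(EG E[(safe ∧ alarm) U alarm]) = {Check, Sync, Init, Retry, Idle}, so the formula holds at Check.

Yes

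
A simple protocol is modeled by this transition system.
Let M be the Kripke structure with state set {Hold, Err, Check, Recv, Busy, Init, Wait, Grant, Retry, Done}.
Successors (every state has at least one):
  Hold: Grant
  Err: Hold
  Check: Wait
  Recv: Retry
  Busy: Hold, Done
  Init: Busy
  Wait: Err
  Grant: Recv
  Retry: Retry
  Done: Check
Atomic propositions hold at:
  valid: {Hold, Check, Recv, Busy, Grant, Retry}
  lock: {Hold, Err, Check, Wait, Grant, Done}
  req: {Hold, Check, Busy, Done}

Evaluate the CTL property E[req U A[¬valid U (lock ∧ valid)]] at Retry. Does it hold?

No

Sat(¬valid) = {Err, Init, Wait, Done}
Sat(lock ∧ valid) = {Hold, Check, Grant}
A[¬valid U (lock ∧ valid)]: least fixpoint, start Z0 = Sat((lock ∧ valid)) = {Hold, Check, Grant}, add states in Sat(¬valid) with every successor in Z. Z1 = {Hold, Err, Check, Grant, Done}; Z2 = {Hold, Err, Check, Wait, Grant, Done}; fixed.
Sat(A[¬valid U (lock ∧ valid)]) = {Hold, Err, Check, Wait, Grant, Done}
E[req U A[¬valid U (lock ∧ valid)]]: least fixpoint, start Z0 = Sat(A[¬valid U (lock ∧ valid)]) = {Hold, Err, Check, Wait, Grant, Done}, add states in Sat(req) with some successor in Z. Z1 = {Hold, Err, Check, Busy, Wait, Grant, Done}; fixed.
Sat(E[req U A[¬valid U (lock ∧ valid)]]) = {Hold, Err, Check, Busy, Wait, Grant, Done}
Retry ∉ Sat(E[req U A[¬valid U (lock ∧ valid)]]) = {Hold, Err, Check, Busy, Wait, Grant, Done}, so the formula does not hold at Retry.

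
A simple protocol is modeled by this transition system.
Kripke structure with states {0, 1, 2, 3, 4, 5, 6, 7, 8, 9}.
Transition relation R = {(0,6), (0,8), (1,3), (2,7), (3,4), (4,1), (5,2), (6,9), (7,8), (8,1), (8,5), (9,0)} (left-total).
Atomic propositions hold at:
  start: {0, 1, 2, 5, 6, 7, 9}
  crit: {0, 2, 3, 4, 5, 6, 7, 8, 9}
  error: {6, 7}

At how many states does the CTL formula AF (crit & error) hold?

4

Sat(crit & error) = {6, 7}
AF (crit & error): least fixpoint, start Z0 = {6, 7}, add states with every successor in Z. Z1 = {2, 6, 7}; Z2 = {2, 5, 6, 7}; fixed.
Sat(AF (crit & error)) = {2, 5, 6, 7}
|Sat(AF (crit & error))| = |{2, 5, 6, 7}| = 4.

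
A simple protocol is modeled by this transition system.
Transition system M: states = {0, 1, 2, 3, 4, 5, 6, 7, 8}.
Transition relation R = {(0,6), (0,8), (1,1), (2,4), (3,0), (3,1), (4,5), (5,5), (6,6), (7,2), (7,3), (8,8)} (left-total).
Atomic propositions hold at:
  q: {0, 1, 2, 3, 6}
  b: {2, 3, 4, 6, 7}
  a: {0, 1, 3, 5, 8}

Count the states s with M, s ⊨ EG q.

EG q: greatest fixpoint, start Z0 = {0, 1, 2, 3, 6}, keep only states in Sat with some successor in Z. Z1 = {0, 1, 3, 6}; fixed.
Sat(EG q) = {0, 1, 3, 6}
|Sat(EG q)| = |{0, 1, 3, 6}| = 4.

4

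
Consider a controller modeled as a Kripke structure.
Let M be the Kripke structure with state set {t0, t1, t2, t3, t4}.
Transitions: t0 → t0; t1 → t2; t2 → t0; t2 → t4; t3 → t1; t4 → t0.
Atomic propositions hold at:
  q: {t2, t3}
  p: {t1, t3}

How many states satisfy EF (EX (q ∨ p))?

2

Sat(q ∨ p) = {t1, t2, t3}
Sat(EX (q ∨ p)) = {s : some successor in {t1, t2, t3}} = {t1, t3}
EF (EX (q ∨ p)): least fixpoint, start Z0 = {t1, t3}, add states with some successor in Z. Already a fixed point.
Sat(EF (EX (q ∨ p))) = {t1, t3}
|Sat(EF (EX (q ∨ p)))| = |{t1, t3}| = 2.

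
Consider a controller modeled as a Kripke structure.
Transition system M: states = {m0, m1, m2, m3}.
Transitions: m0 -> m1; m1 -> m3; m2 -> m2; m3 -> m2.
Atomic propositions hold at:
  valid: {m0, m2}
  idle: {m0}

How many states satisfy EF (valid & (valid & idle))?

1

Sat(valid & idle) = {m0}
Sat(valid & (valid & idle)) = {m0}
EF (valid & (valid & idle)): least fixpoint, start Z0 = {m0}, add states with some successor in Z. Already a fixed point.
Sat(EF (valid & (valid & idle))) = {m0}
|Sat(EF (valid & (valid & idle)))| = |{m0}| = 1.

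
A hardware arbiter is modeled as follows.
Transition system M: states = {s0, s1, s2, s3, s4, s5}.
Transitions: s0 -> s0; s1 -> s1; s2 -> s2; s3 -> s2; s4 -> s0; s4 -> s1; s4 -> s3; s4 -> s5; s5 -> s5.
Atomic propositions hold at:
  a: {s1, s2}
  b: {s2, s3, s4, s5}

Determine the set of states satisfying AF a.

{s1, s2, s3}

AF a: least fixpoint, start Z0 = {s1, s2}, add states with every successor in Z. Z1 = {s1, s2, s3}; fixed.
Sat(AF a) = {s1, s2, s3}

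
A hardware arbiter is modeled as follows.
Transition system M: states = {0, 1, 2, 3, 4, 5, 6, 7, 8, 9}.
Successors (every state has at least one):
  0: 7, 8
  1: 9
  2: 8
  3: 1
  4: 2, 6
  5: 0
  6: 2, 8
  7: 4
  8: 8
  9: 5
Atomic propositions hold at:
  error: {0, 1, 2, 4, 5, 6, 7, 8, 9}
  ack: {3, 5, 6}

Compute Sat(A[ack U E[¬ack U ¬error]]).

{3}

Sat(¬ack) = {0, 1, 2, 4, 7, 8, 9}
Sat(¬error) = {3}
E[¬ack U ¬error]: least fixpoint, start Z0 = Sat(¬error) = {3}, add states in Sat(¬ack) with some successor in Z. Already a fixed point.
Sat(E[¬ack U ¬error]) = {3}
A[ack U E[¬ack U ¬error]]: least fixpoint, start Z0 = Sat(E[¬ack U ¬error]) = {3}, add states in Sat(ack) with every successor in Z. Already a fixed point.
Sat(A[ack U E[¬ack U ¬error]]) = {3}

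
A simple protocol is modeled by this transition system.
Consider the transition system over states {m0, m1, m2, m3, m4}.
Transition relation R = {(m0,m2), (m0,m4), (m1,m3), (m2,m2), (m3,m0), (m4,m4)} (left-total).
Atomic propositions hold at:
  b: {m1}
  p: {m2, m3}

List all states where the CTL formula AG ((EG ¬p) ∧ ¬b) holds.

{m4}

Sat(¬p) = {m0, m1, m4}
EG ¬p: greatest fixpoint, start Z0 = {m0, m1, m4}, keep only states in Sat with some successor in Z. Z1 = {m0, m4}; fixed.
Sat(EG ¬p) = {m0, m4}
Sat(¬b) = {m0, m2, m3, m4}
Sat((EG ¬p) ∧ ¬b) = {m0, m4}
AG ((EG ¬p) ∧ ¬b): greatest fixpoint, start Z0 = {m0, m4}, keep only states in Sat with every successor in Z. Z1 = {m4}; fixed.
Sat(AG ((EG ¬p) ∧ ¬b)) = {m4}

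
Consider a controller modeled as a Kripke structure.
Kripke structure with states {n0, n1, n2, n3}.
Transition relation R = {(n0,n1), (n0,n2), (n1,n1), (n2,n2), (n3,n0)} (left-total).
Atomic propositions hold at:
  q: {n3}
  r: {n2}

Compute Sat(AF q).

AF q: least fixpoint, start Z0 = {n3}, add states with every successor in Z. Already a fixed point.
Sat(AF q) = {n3}

{n3}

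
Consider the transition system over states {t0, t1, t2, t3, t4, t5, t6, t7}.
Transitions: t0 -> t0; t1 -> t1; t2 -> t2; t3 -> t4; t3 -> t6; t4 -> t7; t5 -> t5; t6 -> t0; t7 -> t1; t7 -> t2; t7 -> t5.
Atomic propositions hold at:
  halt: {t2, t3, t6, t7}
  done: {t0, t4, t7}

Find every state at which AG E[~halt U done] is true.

Sat(~halt) = {t0, t1, t4, t5}
E[~halt U done]: least fixpoint, start Z0 = Sat(done) = {t0, t4, t7}, add states in Sat(~halt) with some successor in Z. Already a fixed point.
Sat(E[~halt U done]) = {t0, t4, t7}
AG E[~halt U done]: greatest fixpoint, start Z0 = {t0, t4, t7}, keep only states in Sat with every successor in Z. Z1 = {t0, t4}; Z2 = {t0}; fixed.
Sat(AG E[~halt U done]) = {t0}

{t0}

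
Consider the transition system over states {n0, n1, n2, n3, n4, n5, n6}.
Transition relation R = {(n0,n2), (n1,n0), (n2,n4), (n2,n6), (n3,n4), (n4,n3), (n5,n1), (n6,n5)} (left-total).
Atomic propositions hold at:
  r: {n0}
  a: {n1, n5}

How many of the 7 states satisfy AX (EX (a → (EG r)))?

EG r: greatest fixpoint, start Z0 = {n0}, keep only states in Sat with some successor in Z. Z1 = ∅; fixed.
Sat(EG r) = ∅
Sat(a → (EG r)) = {n0, n2, n3, n4, n6}
Sat(EX (a → (EG r))) = {s : some successor in {n0, n2, n3, n4, n6}} = {n0, n1, n2, n3, n4}
Sat(AX (EX (a → (EG r)))) = {s : every successor in {n0, n1, n2, n3, n4}} = {n0, n1, n3, n4, n5}
|Sat(AX (EX (a → (EG r))))| = |{n0, n1, n3, n4, n5}| = 5.

5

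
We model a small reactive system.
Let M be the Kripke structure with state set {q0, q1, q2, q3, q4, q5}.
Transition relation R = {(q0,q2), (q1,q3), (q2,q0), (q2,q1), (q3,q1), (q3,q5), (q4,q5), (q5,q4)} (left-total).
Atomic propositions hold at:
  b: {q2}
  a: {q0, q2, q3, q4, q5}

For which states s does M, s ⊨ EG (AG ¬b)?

Sat(¬b) = {q0, q1, q3, q4, q5}
AG ¬b: greatest fixpoint, start Z0 = {q0, q1, q3, q4, q5}, keep only states in Sat with every successor in Z. Z1 = {q1, q3, q4, q5}; fixed.
Sat(AG ¬b) = {q1, q3, q4, q5}
EG (AG ¬b): greatest fixpoint, start Z0 = {q1, q3, q4, q5}, keep only states in Sat with some successor in Z. Already a fixed point.
Sat(EG (AG ¬b)) = {q1, q3, q4, q5}

{q1, q3, q4, q5}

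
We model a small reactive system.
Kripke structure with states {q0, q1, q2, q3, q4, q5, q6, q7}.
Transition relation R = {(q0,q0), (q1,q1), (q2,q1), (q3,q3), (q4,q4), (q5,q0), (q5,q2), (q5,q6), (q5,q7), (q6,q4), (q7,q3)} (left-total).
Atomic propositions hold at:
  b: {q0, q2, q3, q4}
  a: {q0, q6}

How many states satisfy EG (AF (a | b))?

6

Sat(a | b) = {q0, q2, q3, q4, q6}
AF (a | b): least fixpoint, start Z0 = {q0, q2, q3, q4, q6}, add states with every successor in Z. Z1 = {q0, q2, q3, q4, q6, q7}; Z2 = {q0, q2, q3, q4, q5, q6, q7}; fixed.
Sat(AF (a | b)) = {q0, q2, q3, q4, q5, q6, q7}
EG (AF (a | b)): greatest fixpoint, start Z0 = {q0, q2, q3, q4, q5, q6, q7}, keep only states in Sat with some successor in Z. Z1 = {q0, q3, q4, q5, q6, q7}; fixed.
Sat(EG (AF (a | b))) = {q0, q3, q4, q5, q6, q7}
|Sat(EG (AF (a | b)))| = |{q0, q3, q4, q5, q6, q7}| = 6.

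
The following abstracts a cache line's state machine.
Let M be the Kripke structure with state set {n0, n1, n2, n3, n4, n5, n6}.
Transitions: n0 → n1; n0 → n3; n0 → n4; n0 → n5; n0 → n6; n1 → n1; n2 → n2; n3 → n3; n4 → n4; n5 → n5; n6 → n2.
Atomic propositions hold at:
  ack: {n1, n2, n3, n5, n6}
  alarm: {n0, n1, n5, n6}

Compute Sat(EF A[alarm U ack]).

A[alarm U ack]: least fixpoint, start Z0 = Sat(ack) = {n1, n2, n3, n5, n6}, add states in Sat(alarm) with every successor in Z. Already a fixed point.
Sat(A[alarm U ack]) = {n1, n2, n3, n5, n6}
EF A[alarm U ack]: least fixpoint, start Z0 = {n1, n2, n3, n5, n6}, add states with some successor in Z. Z1 = {n0, n1, n2, n3, n5, n6}; fixed.
Sat(EF A[alarm U ack]) = {n0, n1, n2, n3, n5, n6}

{n0, n1, n2, n3, n5, n6}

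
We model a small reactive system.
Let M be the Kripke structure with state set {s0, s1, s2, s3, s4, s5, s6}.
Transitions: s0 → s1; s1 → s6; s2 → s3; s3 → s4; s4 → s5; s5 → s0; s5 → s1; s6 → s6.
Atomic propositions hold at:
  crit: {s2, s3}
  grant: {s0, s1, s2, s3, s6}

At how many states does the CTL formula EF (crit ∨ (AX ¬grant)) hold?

Sat(¬grant) = {s4, s5}
Sat(AX ¬grant) = {s : every successor in {s4, s5}} = {s3, s4}
Sat(crit ∨ (AX ¬grant)) = {s2, s3, s4}
EF (crit ∨ (AX ¬grant)): least fixpoint, start Z0 = {s2, s3, s4}, add states with some successor in Z. Already a fixed point.
Sat(EF (crit ∨ (AX ¬grant))) = {s2, s3, s4}
|Sat(EF (crit ∨ (AX ¬grant)))| = |{s2, s3, s4}| = 3.

3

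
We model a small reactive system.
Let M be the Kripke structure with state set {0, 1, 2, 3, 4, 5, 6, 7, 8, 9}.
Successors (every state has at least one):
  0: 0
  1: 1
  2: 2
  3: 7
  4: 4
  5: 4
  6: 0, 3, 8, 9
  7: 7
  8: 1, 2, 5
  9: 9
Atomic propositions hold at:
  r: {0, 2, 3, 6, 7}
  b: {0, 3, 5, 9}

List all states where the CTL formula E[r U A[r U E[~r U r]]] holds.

Sat(~r) = {1, 4, 5, 8, 9}
E[~r U r]: least fixpoint, start Z0 = Sat(r) = {0, 2, 3, 6, 7}, add states in Sat(~r) with some successor in Z. Z1 = {0, 2, 3, 6, 7, 8}; fixed.
Sat(E[~r U r]) = {0, 2, 3, 6, 7, 8}
A[r U E[~r U r]]: least fixpoint, start Z0 = Sat(E[~r U r]) = {0, 2, 3, 6, 7, 8}, add states in Sat(r) with every successor in Z. Already a fixed point.
Sat(A[r U E[~r U r]]) = {0, 2, 3, 6, 7, 8}
E[r U A[r U E[~r U r]]]: least fixpoint, start Z0 = Sat(A[r U E[~r U r]]) = {0, 2, 3, 6, 7, 8}, add states in Sat(r) with some successor in Z. Already a fixed point.
Sat(E[r U A[r U E[~r U r]]]) = {0, 2, 3, 6, 7, 8}

{0, 2, 3, 6, 7, 8}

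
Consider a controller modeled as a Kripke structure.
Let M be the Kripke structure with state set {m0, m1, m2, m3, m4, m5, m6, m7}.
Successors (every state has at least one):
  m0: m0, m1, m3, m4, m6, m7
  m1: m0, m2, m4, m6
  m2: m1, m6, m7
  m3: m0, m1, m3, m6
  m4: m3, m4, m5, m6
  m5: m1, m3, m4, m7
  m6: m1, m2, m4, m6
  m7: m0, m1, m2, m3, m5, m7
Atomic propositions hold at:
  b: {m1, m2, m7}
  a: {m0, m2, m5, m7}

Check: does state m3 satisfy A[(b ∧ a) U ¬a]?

Sat(b ∧ a) = {m2, m7}
Sat(¬a) = {m1, m3, m4, m6}
A[(b ∧ a) U ¬a]: least fixpoint, start Z0 = Sat(¬a) = {m1, m3, m4, m6}, add states in Sat(b ∧ a) with every successor in Z. Already a fixed point.
Sat(A[(b ∧ a) U ¬a]) = {m1, m3, m4, m6}
m3 ∈ Sat(A[(b ∧ a) U ¬a]) = {m1, m3, m4, m6}, so the formula holds at m3.

Yes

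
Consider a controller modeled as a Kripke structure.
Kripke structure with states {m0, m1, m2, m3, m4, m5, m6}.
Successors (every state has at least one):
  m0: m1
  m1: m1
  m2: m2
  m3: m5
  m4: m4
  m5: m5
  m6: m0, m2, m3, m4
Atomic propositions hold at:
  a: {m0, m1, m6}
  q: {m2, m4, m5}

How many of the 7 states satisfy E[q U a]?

E[q U a]: least fixpoint, start Z0 = Sat(a) = {m0, m1, m6}, add states in Sat(q) with some successor in Z. Already a fixed point.
Sat(E[q U a]) = {m0, m1, m6}
|Sat(E[q U a])| = |{m0, m1, m6}| = 3.

3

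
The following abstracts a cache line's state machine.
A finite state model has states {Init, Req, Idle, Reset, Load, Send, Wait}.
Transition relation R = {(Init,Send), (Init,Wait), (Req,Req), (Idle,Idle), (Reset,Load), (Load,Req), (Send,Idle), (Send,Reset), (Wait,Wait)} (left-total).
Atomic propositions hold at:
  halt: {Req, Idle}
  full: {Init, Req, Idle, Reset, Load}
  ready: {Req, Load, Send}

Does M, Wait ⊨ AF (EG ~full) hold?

Yes

Sat(~full) = {Send, Wait}
EG ~full: greatest fixpoint, start Z0 = {Send, Wait}, keep only states in Sat with some successor in Z. Z1 = {Wait}; fixed.
Sat(EG ~full) = {Wait}
AF (EG ~full): least fixpoint, start Z0 = {Wait}, add states with every successor in Z. Already a fixed point.
Sat(AF (EG ~full)) = {Wait}
Wait ∈ Sat(AF (EG ~full)) = {Wait}, so the formula holds at Wait.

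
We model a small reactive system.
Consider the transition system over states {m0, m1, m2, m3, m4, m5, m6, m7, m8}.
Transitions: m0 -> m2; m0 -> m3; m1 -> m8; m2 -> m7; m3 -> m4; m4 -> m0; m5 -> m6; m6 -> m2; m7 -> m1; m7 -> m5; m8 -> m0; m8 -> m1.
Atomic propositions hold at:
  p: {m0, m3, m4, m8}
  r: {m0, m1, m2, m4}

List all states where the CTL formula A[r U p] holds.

A[r U p]: least fixpoint, start Z0 = Sat(p) = {m0, m3, m4, m8}, add states in Sat(r) with every successor in Z. Z1 = {m0, m1, m3, m4, m8}; fixed.
Sat(A[r U p]) = {m0, m1, m3, m4, m8}

{m0, m1, m3, m4, m8}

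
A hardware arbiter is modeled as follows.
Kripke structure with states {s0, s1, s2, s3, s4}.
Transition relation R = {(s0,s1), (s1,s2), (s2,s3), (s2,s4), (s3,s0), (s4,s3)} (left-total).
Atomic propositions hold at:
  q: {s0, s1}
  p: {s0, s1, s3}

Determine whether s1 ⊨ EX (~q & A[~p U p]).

Yes

Sat(~q) = {s2, s3, s4}
Sat(~p) = {s2, s4}
A[~p U p]: least fixpoint, start Z0 = Sat(p) = {s0, s1, s3}, add states in Sat(~p) with every successor in Z. Z1 = {s0, s1, s3, s4}; Z2 = {s0, s1, s2, s3, s4}; fixed.
Sat(A[~p U p]) = {s0, s1, s2, s3, s4}
Sat(~q & A[~p U p]) = {s2, s3, s4}
Sat(EX (~q & A[~p U p])) = {s : some successor in {s2, s3, s4}} = {s1, s2, s4}
s1 ∈ Sat(EX (~q & A[~p U p])) = {s1, s2, s4}, so the formula holds at s1.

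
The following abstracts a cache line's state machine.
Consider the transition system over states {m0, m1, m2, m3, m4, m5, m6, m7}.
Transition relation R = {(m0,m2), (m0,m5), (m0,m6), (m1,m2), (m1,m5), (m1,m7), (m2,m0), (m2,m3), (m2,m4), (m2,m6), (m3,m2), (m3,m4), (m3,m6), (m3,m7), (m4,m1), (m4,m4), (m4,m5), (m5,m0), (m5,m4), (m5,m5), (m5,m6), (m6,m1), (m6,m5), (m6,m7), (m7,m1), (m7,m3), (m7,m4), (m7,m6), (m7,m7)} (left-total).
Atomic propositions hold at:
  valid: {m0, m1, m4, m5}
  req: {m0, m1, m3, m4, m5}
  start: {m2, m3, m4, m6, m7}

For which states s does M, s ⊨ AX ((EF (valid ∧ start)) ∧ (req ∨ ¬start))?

Sat(valid ∧ start) = {m4}
EF (valid ∧ start): least fixpoint, start Z0 = {m4}, add states with some successor in Z. Z1 = {m2, m3, m4, m5, m7}; Z2 = {m0, m1, m2, m3, m4, m5, m6, m7}; fixed.
Sat(EF (valid ∧ start)) = {m0, m1, m2, m3, m4, m5, m6, m7}
Sat(¬start) = {m0, m1, m5}
Sat(req ∨ ¬start) = {m0, m1, m3, m4, m5}
Sat((EF (valid ∧ start)) ∧ (req ∨ ¬start)) = {m0, m1, m3, m4, m5}
Sat(AX ((EF (valid ∧ start)) ∧ (req ∨ ¬start))) = {s : every successor in {m0, m1, m3, m4, m5}} = {m4}

{m4}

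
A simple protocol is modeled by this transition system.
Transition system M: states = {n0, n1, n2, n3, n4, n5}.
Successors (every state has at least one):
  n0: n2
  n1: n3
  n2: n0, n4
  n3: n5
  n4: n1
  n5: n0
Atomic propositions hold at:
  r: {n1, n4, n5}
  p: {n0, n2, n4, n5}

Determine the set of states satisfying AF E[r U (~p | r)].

{n1, n3, n4, n5}

Sat(~p) = {n1, n3}
Sat(~p | r) = {n1, n3, n4, n5}
E[r U (~p | r)]: least fixpoint, start Z0 = Sat((~p | r)) = {n1, n3, n4, n5}, add states in Sat(r) with some successor in Z. Already a fixed point.
Sat(E[r U (~p | r)]) = {n1, n3, n4, n5}
AF E[r U (~p | r)]: least fixpoint, start Z0 = {n1, n3, n4, n5}, add states with every successor in Z. Already a fixed point.
Sat(AF E[r U (~p | r)]) = {n1, n3, n4, n5}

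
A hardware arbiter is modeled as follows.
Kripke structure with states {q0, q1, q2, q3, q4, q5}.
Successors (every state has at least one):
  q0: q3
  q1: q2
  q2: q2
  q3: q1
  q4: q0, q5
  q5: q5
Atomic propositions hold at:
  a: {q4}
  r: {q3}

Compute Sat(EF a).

EF a: least fixpoint, start Z0 = {q4}, add states with some successor in Z. Already a fixed point.
Sat(EF a) = {q4}

{q4}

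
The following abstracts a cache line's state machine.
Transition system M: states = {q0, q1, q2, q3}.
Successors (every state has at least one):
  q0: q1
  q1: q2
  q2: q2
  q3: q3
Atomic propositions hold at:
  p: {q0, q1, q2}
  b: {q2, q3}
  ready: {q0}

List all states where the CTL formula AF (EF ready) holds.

{q0}

EF ready: least fixpoint, start Z0 = {q0}, add states with some successor in Z. Already a fixed point.
Sat(EF ready) = {q0}
AF (EF ready): least fixpoint, start Z0 = {q0}, add states with every successor in Z. Already a fixed point.
Sat(AF (EF ready)) = {q0}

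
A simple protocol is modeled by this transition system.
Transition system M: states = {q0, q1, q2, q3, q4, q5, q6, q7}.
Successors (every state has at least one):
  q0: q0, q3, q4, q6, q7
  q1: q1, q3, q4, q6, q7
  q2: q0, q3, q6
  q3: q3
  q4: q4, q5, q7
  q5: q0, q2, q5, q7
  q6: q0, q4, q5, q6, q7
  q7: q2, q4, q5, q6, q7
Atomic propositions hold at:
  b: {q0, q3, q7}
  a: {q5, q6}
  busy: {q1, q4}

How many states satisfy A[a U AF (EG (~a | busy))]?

6

Sat(~a) = {q0, q1, q2, q3, q4, q7}
Sat(~a | busy) = {q0, q1, q2, q3, q4, q7}
EG (~a | busy): greatest fixpoint, start Z0 = {q0, q1, q2, q3, q4, q7}, keep only states in Sat with some successor in Z. Already a fixed point.
Sat(EG (~a | busy)) = {q0, q1, q2, q3, q4, q7}
AF (EG (~a | busy)): least fixpoint, start Z0 = {q0, q1, q2, q3, q4, q7}, add states with every successor in Z. Already a fixed point.
Sat(AF (EG (~a | busy))) = {q0, q1, q2, q3, q4, q7}
A[a U AF (EG (~a | busy))]: least fixpoint, start Z0 = Sat(AF (EG (~a | busy))) = {q0, q1, q2, q3, q4, q7}, add states in Sat(a) with every successor in Z. Already a fixed point.
Sat(A[a U AF (EG (~a | busy))]) = {q0, q1, q2, q3, q4, q7}
|Sat(A[a U AF (EG (~a | busy))])| = |{q0, q1, q2, q3, q4, q7}| = 6.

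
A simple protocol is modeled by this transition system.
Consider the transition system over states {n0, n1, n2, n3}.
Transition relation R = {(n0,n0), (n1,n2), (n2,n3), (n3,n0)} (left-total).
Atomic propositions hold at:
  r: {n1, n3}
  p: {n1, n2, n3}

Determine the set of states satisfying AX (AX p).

Sat(AX p) = {s : every successor in {n1, n2, n3}} = {n1, n2}
Sat(AX (AX p)) = {s : every successor in {n1, n2}} = {n1}

{n1}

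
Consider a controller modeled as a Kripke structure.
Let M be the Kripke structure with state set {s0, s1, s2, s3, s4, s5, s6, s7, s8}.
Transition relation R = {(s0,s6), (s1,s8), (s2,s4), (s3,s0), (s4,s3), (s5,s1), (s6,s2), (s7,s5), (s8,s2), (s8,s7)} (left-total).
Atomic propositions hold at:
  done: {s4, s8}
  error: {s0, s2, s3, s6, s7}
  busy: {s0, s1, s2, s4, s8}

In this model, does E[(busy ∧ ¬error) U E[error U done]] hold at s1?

Sat(¬error) = {s1, s4, s5, s8}
Sat(busy ∧ ¬error) = {s1, s4, s8}
E[error U done]: least fixpoint, start Z0 = Sat(done) = {s4, s8}, add states in Sat(error) with some successor in Z. Z1 = {s2, s4, s8}; Z2 = {s2, s4, s6, s8}; Z3 = {s0, s2, s4, s6, s8}; Z4 = {s0, s2, s3, s4, s6, s8}; fixed.
Sat(E[error U done]) = {s0, s2, s3, s4, s6, s8}
E[(busy ∧ ¬error) U E[error U done]]: least fixpoint, start Z0 = Sat(E[error U done]) = {s0, s2, s3, s4, s6, s8}, add states in Sat(busy ∧ ¬error) with some successor in Z. Z1 = {s0, s1, s2, s3, s4, s6, s8}; fixed.
Sat(E[(busy ∧ ¬error) U E[error U done]]) = {s0, s1, s2, s3, s4, s6, s8}
s1 ∈ Sat(E[(busy ∧ ¬error) U E[error U done]]) = {s0, s1, s2, s3, s4, s6, s8}, so the formula holds at s1.

Yes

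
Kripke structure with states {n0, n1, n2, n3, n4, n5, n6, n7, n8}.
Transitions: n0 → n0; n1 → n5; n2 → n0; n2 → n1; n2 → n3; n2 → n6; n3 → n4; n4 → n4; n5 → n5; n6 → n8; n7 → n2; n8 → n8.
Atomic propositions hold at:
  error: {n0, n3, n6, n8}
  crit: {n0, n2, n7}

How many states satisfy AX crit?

Sat(AX crit) = {s : every successor in {n0, n2, n7}} = {n0, n7}
|Sat(AX crit)| = |{n0, n7}| = 2.

2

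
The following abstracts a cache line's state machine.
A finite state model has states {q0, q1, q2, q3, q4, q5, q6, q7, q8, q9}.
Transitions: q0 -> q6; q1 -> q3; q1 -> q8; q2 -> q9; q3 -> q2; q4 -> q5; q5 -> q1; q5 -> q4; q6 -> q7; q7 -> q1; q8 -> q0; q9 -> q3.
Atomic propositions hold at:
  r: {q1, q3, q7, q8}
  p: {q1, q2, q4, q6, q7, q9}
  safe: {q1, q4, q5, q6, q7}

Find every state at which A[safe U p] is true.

{q1, q2, q4, q5, q6, q7, q9}

A[safe U p]: least fixpoint, start Z0 = Sat(p) = {q1, q2, q4, q6, q7, q9}, add states in Sat(safe) with every successor in Z. Z1 = {q1, q2, q4, q5, q6, q7, q9}; fixed.
Sat(A[safe U p]) = {q1, q2, q4, q5, q6, q7, q9}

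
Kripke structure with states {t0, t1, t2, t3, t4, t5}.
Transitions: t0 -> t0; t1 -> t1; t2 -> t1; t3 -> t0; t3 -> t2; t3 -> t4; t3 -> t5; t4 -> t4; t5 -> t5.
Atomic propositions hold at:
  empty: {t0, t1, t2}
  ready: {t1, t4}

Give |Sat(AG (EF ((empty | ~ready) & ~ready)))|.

Sat(~ready) = {t0, t2, t3, t5}
Sat(empty | ~ready) = {t0, t1, t2, t3, t5}
Sat((empty | ~ready) & ~ready) = {t0, t2, t3, t5}
EF ((empty | ~ready) & ~ready): least fixpoint, start Z0 = {t0, t2, t3, t5}, add states with some successor in Z. Already a fixed point.
Sat(EF ((empty | ~ready) & ~ready)) = {t0, t2, t3, t5}
AG (EF ((empty | ~ready) & ~ready)): greatest fixpoint, start Z0 = {t0, t2, t3, t5}, keep only states in Sat with every successor in Z. Z1 = {t0, t5}; fixed.
Sat(AG (EF ((empty | ~ready) & ~ready))) = {t0, t5}
|Sat(AG (EF ((empty | ~ready) & ~ready)))| = |{t0, t5}| = 2.

2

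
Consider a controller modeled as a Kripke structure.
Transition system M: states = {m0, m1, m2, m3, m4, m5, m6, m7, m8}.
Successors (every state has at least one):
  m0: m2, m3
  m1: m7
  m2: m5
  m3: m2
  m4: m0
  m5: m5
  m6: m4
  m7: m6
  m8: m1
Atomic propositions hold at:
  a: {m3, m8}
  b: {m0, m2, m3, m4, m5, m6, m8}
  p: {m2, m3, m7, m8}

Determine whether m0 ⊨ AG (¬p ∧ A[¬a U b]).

No

Sat(¬p) = {m0, m1, m4, m5, m6}
Sat(¬a) = {m0, m1, m2, m4, m5, m6, m7}
A[¬a U b]: least fixpoint, start Z0 = Sat(b) = {m0, m2, m3, m4, m5, m6, m8}, add states in Sat(¬a) with every successor in Z. Z1 = {m0, m2, m3, m4, m5, m6, m7, m8}; Z2 = {m0, m1, m2, m3, m4, m5, m6, m7, m8}; fixed.
Sat(A[¬a U b]) = {m0, m1, m2, m3, m4, m5, m6, m7, m8}
Sat(¬p ∧ A[¬a U b]) = {m0, m1, m4, m5, m6}
AG (¬p ∧ A[¬a U b]): greatest fixpoint, start Z0 = {m0, m1, m4, m5, m6}, keep only states in Sat with every successor in Z. Z1 = {m4, m5, m6}; Z2 = {m5, m6}; Z3 = {m5}; fixed.
Sat(AG (¬p ∧ A[¬a U b])) = {m5}
m0 ∉ Sat(AG (¬p ∧ A[¬a U b])) = {m5}, so the formula does not hold at m0.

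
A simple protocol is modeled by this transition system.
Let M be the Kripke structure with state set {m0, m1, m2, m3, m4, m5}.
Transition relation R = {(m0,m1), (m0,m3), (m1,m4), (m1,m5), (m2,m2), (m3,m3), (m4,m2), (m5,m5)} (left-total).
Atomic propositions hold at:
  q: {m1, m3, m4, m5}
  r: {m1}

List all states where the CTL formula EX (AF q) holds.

{m0, m1, m3, m5}

AF q: least fixpoint, start Z0 = {m1, m3, m4, m5}, add states with every successor in Z. Z1 = {m0, m1, m3, m4, m5}; fixed.
Sat(AF q) = {m0, m1, m3, m4, m5}
Sat(EX (AF q)) = {s : some successor in {m0, m1, m3, m4, m5}} = {m0, m1, m3, m5}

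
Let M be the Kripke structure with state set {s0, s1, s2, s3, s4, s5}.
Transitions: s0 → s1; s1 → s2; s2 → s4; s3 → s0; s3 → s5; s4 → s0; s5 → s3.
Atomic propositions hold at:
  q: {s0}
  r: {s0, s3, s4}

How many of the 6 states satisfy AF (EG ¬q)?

2

Sat(¬q) = {s1, s2, s3, s4, s5}
EG ¬q: greatest fixpoint, start Z0 = {s1, s2, s3, s4, s5}, keep only states in Sat with some successor in Z. Z1 = {s1, s2, s3, s5}; Z2 = {s1, s3, s5}; Z3 = {s3, s5}; fixed.
Sat(EG ¬q) = {s3, s5}
AF (EG ¬q): least fixpoint, start Z0 = {s3, s5}, add states with every successor in Z. Already a fixed point.
Sat(AF (EG ¬q)) = {s3, s5}
|Sat(AF (EG ¬q))| = |{s3, s5}| = 2.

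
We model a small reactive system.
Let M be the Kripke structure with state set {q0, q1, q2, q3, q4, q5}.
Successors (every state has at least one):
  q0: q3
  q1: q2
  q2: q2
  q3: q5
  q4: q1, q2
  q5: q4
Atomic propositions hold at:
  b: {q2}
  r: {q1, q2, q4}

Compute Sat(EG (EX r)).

{q1, q2, q4, q5}

Sat(EX r) = {s : some successor in {q1, q2, q4}} = {q1, q2, q4, q5}
EG (EX r): greatest fixpoint, start Z0 = {q1, q2, q4, q5}, keep only states in Sat with some successor in Z. Already a fixed point.
Sat(EG (EX r)) = {q1, q2, q4, q5}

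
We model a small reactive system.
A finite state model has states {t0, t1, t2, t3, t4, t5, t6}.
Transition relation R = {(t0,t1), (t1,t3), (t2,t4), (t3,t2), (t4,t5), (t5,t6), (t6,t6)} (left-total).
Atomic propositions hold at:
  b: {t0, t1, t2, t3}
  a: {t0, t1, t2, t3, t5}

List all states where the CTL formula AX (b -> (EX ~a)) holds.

{t2, t3, t4, t5, t6}

Sat(~a) = {t4, t6}
Sat(EX ~a) = {s : some successor in {t4, t6}} = {t2, t5, t6}
Sat(b -> (EX ~a)) = {t2, t4, t5, t6}
Sat(AX (b -> (EX ~a))) = {s : every successor in {t2, t4, t5, t6}} = {t2, t3, t4, t5, t6}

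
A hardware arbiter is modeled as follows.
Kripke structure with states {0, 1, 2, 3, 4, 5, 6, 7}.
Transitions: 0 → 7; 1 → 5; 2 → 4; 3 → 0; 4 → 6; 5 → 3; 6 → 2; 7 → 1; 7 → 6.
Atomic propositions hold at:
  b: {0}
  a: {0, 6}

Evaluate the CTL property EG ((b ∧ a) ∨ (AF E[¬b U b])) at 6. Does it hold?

Sat(b ∧ a) = {0}
Sat(¬b) = {1, 2, 3, 4, 5, 6, 7}
E[¬b U b]: least fixpoint, start Z0 = Sat(b) = {0}, add states in Sat(¬b) with some successor in Z. Z1 = {0, 3}; Z2 = {0, 3, 5}; Z3 = {0, 1, 3, 5}; Z4 = {0, 1, 3, 5, 7}; fixed.
Sat(E[¬b U b]) = {0, 1, 3, 5, 7}
AF E[¬b U b]: least fixpoint, start Z0 = {0, 1, 3, 5, 7}, add states with every successor in Z. Already a fixed point.
Sat(AF E[¬b U b]) = {0, 1, 3, 5, 7}
Sat((b ∧ a) ∨ (AF E[¬b U b])) = {0, 1, 3, 5, 7}
EG ((b ∧ a) ∨ (AF E[¬b U b])): greatest fixpoint, start Z0 = {0, 1, 3, 5, 7}, keep only states in Sat with some successor in Z. Already a fixed point.
Sat(EG ((b ∧ a) ∨ (AF E[¬b U b]))) = {0, 1, 3, 5, 7}
6 ∉ Sat(EG ((b ∧ a) ∨ (AF E[¬b U b]))) = {0, 1, 3, 5, 7}, so the formula does not hold at 6.

No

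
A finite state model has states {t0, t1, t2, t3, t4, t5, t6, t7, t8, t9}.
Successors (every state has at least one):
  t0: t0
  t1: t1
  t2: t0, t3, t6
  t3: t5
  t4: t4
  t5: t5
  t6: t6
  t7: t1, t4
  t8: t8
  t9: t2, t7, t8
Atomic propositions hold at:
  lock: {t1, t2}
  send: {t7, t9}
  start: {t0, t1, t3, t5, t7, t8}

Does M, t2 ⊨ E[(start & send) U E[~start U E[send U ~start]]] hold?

Yes

Sat(start & send) = {t7}
Sat(~start) = {t2, t4, t6, t9}
E[send U ~start]: least fixpoint, start Z0 = Sat(~start) = {t2, t4, t6, t9}, add states in Sat(send) with some successor in Z. Z1 = {t2, t4, t6, t7, t9}; fixed.
Sat(E[send U ~start]) = {t2, t4, t6, t7, t9}
E[~start U E[send U ~start]]: least fixpoint, start Z0 = Sat(E[send U ~start]) = {t2, t4, t6, t7, t9}, add states in Sat(~start) with some successor in Z. Already a fixed point.
Sat(E[~start U E[send U ~start]]) = {t2, t4, t6, t7, t9}
E[(start & send) U E[~start U E[send U ~start]]]: least fixpoint, start Z0 = Sat(E[~start U E[send U ~start]]) = {t2, t4, t6, t7, t9}, add states in Sat(start & send) with some successor in Z. Already a fixed point.
Sat(E[(start & send) U E[~start U E[send U ~start]]]) = {t2, t4, t6, t7, t9}
t2 ∈ Sat(E[(start & send) U E[~start U E[send U ~start]]]) = {t2, t4, t6, t7, t9}, so the formula holds at t2.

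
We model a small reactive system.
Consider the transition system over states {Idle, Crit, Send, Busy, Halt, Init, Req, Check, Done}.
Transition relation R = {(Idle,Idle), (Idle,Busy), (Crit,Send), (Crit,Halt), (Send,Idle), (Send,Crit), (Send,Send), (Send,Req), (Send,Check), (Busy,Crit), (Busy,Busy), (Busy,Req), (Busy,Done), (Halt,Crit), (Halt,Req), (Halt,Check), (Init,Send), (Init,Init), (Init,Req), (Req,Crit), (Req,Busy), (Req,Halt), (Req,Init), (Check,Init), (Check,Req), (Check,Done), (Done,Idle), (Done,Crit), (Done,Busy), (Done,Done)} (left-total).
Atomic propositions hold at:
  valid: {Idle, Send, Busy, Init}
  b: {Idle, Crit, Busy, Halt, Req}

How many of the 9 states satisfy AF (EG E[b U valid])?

E[b U valid]: least fixpoint, start Z0 = Sat(valid) = {Idle, Send, Busy, Init}, add states in Sat(b) with some successor in Z. Z1 = {Idle, Crit, Send, Busy, Init, Req}; Z2 = {Idle, Crit, Send, Busy, Halt, Init, Req}; fixed.
Sat(E[b U valid]) = {Idle, Crit, Send, Busy, Halt, Init, Req}
EG E[b U valid]: greatest fixpoint, start Z0 = {Idle, Crit, Send, Busy, Halt, Init, Req}, keep only states in Sat with some successor in Z. Already a fixed point.
Sat(EG E[b U valid]) = {Idle, Crit, Send, Busy, Halt, Init, Req}
AF (EG E[b U valid]): least fixpoint, start Z0 = {Idle, Crit, Send, Busy, Halt, Init, Req}, add states with every successor in Z. Already a fixed point.
Sat(AF (EG E[b U valid])) = {Idle, Crit, Send, Busy, Halt, Init, Req}
|Sat(AF (EG E[b U valid]))| = |{Idle, Crit, Send, Busy, Halt, Init, Req}| = 7.

7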